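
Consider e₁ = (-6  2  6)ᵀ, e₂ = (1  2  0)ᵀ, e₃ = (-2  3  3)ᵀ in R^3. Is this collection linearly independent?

Place the vectors as rows of a 3×3 matrix and reduce to echelon form.
The reduction yields 2 nonzero rows, so the rank is 2.
Since rank 2 < 3, the set is linearly dependent.

linearly dependent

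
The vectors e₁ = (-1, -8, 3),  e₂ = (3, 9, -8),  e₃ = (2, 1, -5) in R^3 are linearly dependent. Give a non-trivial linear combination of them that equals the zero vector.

Solve the homogeneous system with e₁, e₂, e₃ as columns by row-reducing the coefficient matrix.
The free variable yields coefficients (1, 1, -1) (any nonzero multiple also works).

e₁ + e₂ - e₃ = 0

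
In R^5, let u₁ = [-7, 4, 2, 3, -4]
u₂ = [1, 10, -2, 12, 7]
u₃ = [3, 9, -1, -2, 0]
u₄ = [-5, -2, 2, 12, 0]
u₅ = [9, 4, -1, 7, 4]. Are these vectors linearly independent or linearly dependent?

Form the 5×5 matrix with these as columns; its determinant is -529.
A nonzero determinant means the columns are linearly independent.

linearly independent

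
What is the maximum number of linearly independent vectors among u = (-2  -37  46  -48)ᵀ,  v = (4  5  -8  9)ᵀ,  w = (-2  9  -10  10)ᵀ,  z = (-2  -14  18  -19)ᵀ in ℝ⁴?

Put the 4×4 matrix [u|v|w|z] into echelon form.
Reduction leaves 2 leading entries, giving rank 2.

2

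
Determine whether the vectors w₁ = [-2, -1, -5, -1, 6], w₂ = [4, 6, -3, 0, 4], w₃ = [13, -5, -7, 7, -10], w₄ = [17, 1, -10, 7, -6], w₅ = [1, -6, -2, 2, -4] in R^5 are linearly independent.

linearly dependent

Row-reduce the matrix whose columns are w₁, w₂, w₃, w₄, w₅.
The reduction yields 3 nonzero rows, so the rank is 3.
Since rank 3 < 5, the set is linearly dependent.
Indeed w₂ + w₃ - w₄ = 0.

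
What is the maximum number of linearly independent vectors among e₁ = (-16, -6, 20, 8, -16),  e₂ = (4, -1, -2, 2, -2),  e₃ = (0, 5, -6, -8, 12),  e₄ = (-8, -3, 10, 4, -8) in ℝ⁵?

2

Form the matrix with e₁, e₂, e₃, e₄ as columns and reduce.
Exactly 2 pivots survive; hence the rank is 2.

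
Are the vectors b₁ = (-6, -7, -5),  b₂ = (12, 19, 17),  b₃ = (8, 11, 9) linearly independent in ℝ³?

The matrix [b₁|b₂|b₃] has determinant 0.
A zero determinant means the columns are linearly dependent.
Indeed 2b₁ - b₂ + 3b₃ = 0.

linearly dependent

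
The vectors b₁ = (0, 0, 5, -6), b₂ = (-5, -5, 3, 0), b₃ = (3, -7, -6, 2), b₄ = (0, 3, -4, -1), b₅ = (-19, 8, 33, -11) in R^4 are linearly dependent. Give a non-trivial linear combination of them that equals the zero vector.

b₁ + 2b₂ - 3b₃ - b₄ - b₅ = 0

Write the vectors as columns of a matrix and find a nonzero vector in its null space.
A generator of the null space is (1, 2, -3, -1, -1).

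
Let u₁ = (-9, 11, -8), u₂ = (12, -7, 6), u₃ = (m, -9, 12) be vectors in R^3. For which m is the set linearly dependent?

Dependence holds iff the 3×3 matrix [u₁ u₂ u₃] is singular.
Expanding, det = 10*m - 450.
This vanishes exactly when m = 45.

m = 45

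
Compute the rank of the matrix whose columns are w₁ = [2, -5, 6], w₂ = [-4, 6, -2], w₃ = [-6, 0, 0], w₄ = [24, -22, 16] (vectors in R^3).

Form the matrix with w₁, w₂, w₃, w₄ as columns and reduce.
Exactly 3 pivots survive; hence the rank is 3.
(With 4 elements in a 3-dimensional space the rank is at most 3.)

3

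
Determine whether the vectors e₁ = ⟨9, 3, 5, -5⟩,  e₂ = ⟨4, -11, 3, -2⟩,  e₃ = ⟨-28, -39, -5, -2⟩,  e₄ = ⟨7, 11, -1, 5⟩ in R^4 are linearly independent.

Form the 4×4 matrix with these as columns; its determinant is 0.
A zero determinant means the columns are linearly dependent.

linearly dependent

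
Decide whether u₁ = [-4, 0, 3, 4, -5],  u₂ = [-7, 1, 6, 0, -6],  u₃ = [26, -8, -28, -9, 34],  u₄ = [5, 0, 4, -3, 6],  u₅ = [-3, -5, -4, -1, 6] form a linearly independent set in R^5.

Place the vectors as rows of a 5×5 matrix and reduce to echelon form.
The reduction yields 4 nonzero rows, so the rank is 4.
Since rank 4 < 5, the set is linearly dependent.

linearly dependent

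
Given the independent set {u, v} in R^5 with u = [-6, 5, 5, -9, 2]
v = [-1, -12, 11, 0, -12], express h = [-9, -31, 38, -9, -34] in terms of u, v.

Set up the augmented matrix [u | v | h] and row-reduce.
Row-reducing the augmented matrix gives the unique coefficients (α₁, α₂) = (1, 3).

h = u + 3v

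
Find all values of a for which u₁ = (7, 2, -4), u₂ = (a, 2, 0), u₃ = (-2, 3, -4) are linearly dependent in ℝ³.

The set is linearly dependent precisely when det[u₁; u₂; u₃] = 0.
Cofactor expansion gives det = -4*a - 72.
This vanishes exactly when a = -18.

a = -18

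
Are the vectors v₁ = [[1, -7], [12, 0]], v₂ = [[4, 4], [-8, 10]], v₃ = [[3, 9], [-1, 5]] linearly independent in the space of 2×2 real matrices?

linearly independent

Write each element as a coordinate vector in ℝ⁴ using {E₁₁, E₁₂, E₂₁, E₂₂}.
Row-reduce the matrix whose columns are v₁, v₂, v₃.
The reduction yields 3 nonzero rows, so the rank is 3.
Since rank = 3 (the number of vectors), the set is linearly independent.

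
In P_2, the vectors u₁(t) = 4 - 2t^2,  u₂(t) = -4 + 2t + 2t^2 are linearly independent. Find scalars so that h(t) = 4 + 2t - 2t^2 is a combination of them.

h = 2u₁ + u₂

Identify each element with its coordinate vector in ℝ³ via {1, t, t^2}.
Set up the augmented matrix [u₁ | u₂ | h] and row-reduce.
Row-reducing the augmented matrix gives the unique coefficients (c₁, c₂) = (2, 1).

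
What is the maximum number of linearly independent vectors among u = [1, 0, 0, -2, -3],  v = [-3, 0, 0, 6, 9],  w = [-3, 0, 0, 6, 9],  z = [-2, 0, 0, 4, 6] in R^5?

Put the 5×4 matrix [u|v|w|z] into echelon form.
Exactly 1 pivot survives; hence the rank is 1.

1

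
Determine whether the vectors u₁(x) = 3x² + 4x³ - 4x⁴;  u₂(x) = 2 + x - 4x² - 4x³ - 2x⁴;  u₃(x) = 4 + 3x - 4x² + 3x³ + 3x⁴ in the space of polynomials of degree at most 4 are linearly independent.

linearly independent

Take coordinates with respect to the standard basis {1, x, …, x⁴}.
Place the vectors as rows of a 3×5 matrix and reduce to echelon form.
The reduction yields 3 nonzero rows, so the rank is 3.
Since rank = 3 (the number of vectors), the set is linearly independent.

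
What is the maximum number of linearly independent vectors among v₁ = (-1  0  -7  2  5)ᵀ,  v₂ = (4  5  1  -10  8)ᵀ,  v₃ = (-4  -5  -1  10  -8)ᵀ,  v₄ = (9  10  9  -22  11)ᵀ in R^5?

Form the matrix with v₁, v₂, v₃, v₄ as columns and reduce.
The echelon form has 2 nonzero rows, so the rank is 2.

2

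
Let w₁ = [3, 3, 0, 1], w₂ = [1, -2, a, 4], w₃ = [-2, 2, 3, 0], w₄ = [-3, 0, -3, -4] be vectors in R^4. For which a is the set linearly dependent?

Dependence holds iff the 4×4 matrix [w₁ w₂ w₃ w₄] is singular.
Cofactor expansion gives det = 42*a - 168.
Setting this to zero gives a = 4.

a = 4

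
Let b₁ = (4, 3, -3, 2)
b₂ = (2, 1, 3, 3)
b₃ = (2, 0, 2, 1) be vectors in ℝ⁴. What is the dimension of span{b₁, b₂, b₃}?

Row-reduce the 3×4 matrix with these as rows.
Reduction leaves 3 leading entries, giving rank 3.

dim = 3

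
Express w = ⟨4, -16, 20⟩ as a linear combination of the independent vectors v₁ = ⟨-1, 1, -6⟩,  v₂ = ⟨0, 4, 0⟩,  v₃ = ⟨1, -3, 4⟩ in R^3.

Since v₁, v₂, v₃ are independent, the coefficients expressing w are uniquely determined by a linear system.
The system has the unique solution (c₁, c₂, c₃) = (-2, -2, 2).

w = -2v₁ - 2v₂ + 2v₃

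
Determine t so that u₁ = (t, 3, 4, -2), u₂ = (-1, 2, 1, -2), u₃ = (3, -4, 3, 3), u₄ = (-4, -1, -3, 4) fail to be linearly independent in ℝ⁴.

The vectors are dependent exactly when the determinant of the matrix with rows u₁, u₂, u₃, u₄ vanishes.
The determinant works out to 25*t + 85.
Setting this to zero gives t = -17/5.

t = -17/5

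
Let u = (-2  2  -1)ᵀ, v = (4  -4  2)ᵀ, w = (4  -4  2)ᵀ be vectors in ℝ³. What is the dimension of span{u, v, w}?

dim = 1

Row-reduce the 3×3 matrix with these as rows.
The echelon form has 1 nonzero row, so the rank is 1.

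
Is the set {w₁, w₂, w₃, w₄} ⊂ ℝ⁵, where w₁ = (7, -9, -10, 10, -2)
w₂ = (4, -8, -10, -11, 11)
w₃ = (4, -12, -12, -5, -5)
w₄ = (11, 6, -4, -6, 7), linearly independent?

Row-reduce the matrix whose columns are w₁, w₂, w₃, w₄.
The reduction yields 4 nonzero rows, so the rank is 4.
Since rank = 4 (the number of vectors), the set is linearly independent.

linearly independent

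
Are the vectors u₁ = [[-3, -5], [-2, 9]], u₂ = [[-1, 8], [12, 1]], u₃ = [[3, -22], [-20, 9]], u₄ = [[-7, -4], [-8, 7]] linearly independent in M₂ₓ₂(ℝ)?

linearly dependent

Take coordinates with respect to the standard basis {E₁₁, E₁₂, E₂₁, E₂₂}.
Row-reduce the matrix whose columns are u₁, u₂, u₃, u₄.
The reduction yields 3 nonzero rows, so the rank is 3.
Since rank 3 < 4, the set is linearly dependent.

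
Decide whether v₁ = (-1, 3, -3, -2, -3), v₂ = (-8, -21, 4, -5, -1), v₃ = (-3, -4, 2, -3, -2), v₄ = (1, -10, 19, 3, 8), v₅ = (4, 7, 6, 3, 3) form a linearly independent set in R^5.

Row-reduce the matrix whose columns are v₁, v₂, v₃, v₄, v₅.
The reduction yields 3 nonzero rows, so the rank is 3.
Since rank 3 < 5, the set is linearly dependent.

linearly dependent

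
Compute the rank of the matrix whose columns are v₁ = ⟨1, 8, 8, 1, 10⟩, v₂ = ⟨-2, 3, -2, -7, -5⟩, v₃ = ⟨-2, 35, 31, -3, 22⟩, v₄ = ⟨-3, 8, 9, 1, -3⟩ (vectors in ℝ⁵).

rank 3

Row-reduce the 4×5 matrix with these as rows.
The echelon form has 3 nonzero rows, so the rank is 3.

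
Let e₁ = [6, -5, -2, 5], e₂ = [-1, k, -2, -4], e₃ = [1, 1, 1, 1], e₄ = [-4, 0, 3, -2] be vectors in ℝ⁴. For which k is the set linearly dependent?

k = 12

Dependence holds iff the 4×4 matrix [e₁ e₂ e₃ e₄] is singular.
The determinant works out to 9*k - 108.
This vanishes exactly when k = 12.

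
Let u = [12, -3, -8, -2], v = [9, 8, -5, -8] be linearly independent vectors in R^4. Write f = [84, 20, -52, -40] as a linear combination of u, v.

f = 4u + 4v

Since u, v are independent, the coefficients expressing f are uniquely determined by a linear system.
Row-reducing the augmented matrix gives the unique coefficients (a₁, a₂) = (4, 4).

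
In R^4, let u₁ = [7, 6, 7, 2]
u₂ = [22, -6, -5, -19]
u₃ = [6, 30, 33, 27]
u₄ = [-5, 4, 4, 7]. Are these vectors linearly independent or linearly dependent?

The matrix [u₁|u₂|u₃|u₄] has determinant 0.
A zero determinant means the columns are linearly dependent.
Indeed 4u₁ - u₂ - u₃ = 0.

linearly dependent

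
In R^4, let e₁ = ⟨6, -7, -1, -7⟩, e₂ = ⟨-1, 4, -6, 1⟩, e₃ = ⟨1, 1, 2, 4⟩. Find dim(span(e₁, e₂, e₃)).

Row-reduce the 3×4 matrix with these as rows.
The echelon form has 3 nonzero rows, so the rank is 3.

dim = 3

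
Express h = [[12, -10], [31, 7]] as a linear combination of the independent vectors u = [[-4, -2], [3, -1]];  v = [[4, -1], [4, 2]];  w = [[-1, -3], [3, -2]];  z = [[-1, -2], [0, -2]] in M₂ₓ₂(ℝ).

Take coordinate vectors relative to {E₁₁, E₁₂, E₂₁, E₂₂}.
Write h = α₁u + … + α₄z and equate components.
The system has the unique solution (α₁, …, α₄) = (1, 4, 4, -4).

h = u + 4v + 4w - 4z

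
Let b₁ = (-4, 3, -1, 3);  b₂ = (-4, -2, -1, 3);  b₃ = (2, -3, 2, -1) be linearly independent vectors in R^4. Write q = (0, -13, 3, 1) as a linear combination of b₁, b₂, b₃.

Write q = α₁b₁ + … + α₃b₃ and equate components.
The system has the unique solution (α₁, α₂, α₃) = (-1, 2, 2).

q = -b₁ + 2b₂ + 2b₃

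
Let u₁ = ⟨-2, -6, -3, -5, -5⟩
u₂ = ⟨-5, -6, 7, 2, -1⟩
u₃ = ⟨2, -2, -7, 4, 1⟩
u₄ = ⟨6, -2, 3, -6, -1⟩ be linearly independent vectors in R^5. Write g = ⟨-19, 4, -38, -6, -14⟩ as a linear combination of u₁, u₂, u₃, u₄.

g = 4u₁ - 3u₂ - u₃ - 4u₄

Set up the augmented matrix [u₁ | u₂ | u₃ | u₄ | g] and row-reduce.
The system has the unique solution (α₁, …, α₄) = (4, -3, -1, -4).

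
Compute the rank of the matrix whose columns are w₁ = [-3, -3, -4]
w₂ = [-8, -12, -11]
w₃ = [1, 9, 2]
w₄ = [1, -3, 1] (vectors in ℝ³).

Row-reduce the 4×3 matrix with these as rows.
Exactly 2 pivots survive; hence the rank is 2.
(With 4 elements in a 3-dimensional space the rank is at most 3.)

2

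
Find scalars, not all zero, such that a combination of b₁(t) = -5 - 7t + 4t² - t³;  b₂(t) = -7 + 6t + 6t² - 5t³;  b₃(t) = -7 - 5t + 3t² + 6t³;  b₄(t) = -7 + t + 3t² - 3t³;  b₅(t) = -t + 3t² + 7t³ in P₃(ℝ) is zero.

b₂ + b₃ - 2b₄ - b₅ = 0

Write each element as a vector in ℝ⁴ using {1, t, …, t³}.
Write the vectors as columns of a matrix and find a nonzero vector in its null space.
The free variable yields coefficients (0, 1, 1, -2, -1) (any nonzero multiple also works).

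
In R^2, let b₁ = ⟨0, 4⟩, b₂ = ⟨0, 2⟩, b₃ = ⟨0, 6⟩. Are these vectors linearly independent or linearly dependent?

linearly dependent

There are 3 vectors in a 2-dimensional space, so they cannot be linearly independent.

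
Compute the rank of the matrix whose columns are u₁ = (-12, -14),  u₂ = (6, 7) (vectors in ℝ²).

1

Form the matrix with u₁, u₂ as columns and reduce.
The echelon form has 1 nonzero row, so the rank is 1.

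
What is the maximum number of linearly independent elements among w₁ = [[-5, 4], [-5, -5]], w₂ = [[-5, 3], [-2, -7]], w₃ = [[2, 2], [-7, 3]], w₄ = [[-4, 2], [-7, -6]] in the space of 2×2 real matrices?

4

Pass to coordinate vectors with respect to the basis {E₁₁, E₁₂, E₂₁, E₂₂}.
Form the matrix with w₁, w₂, w₃, w₄ as columns and reduce.
Exactly 4 pivots survive; hence the rank is 4.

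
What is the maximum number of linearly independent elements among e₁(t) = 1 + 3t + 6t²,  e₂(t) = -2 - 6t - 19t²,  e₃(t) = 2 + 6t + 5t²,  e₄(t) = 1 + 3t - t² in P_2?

Use coordinates relative to {1, t, t²}.
Row-reduce the 4×3 matrix with these as rows.
There are 2 pivot columns, so rank = 2.
(With 4 elements in a 3-dimensional space the rank is at most 3.)

2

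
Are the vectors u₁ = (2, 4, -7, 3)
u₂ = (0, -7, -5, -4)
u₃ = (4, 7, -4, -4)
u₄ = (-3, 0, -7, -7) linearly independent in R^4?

linearly independent

Place the vectors as rows of a 4×4 matrix and reduce to echelon form.
The reduction yields 4 nonzero rows, so the rank is 4.
Since rank = 4 (the number of vectors), the set is linearly independent.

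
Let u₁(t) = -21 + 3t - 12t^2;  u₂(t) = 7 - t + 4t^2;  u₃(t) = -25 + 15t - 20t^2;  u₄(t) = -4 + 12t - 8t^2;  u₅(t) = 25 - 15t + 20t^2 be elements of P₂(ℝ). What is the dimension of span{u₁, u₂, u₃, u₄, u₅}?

Pass to coordinate vectors with respect to the basis {1, t, t^2}.
Row-reduce the 5×3 matrix with these as rows.
Reduction leaves 2 leading entries, giving rank 2.
(With 5 elements in a 3-dimensional space the rank is at most 3.)

2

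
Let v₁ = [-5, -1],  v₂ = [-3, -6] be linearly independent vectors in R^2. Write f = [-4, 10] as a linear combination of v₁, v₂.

f = 2v₁ - 2v₂

Set up the augmented matrix [v₁ | v₂ | f] and row-reduce.
The system has the unique solution (c₁, c₂) = (2, -2).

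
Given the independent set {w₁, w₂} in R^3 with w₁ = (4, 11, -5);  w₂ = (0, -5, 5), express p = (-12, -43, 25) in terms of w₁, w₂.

Set up the augmented matrix [w₁ | w₂ | p] and row-reduce.
Row-reducing the augmented matrix gives the unique coefficients (c₁, c₂) = (-3, 2).

p = -3w₁ + 2w₂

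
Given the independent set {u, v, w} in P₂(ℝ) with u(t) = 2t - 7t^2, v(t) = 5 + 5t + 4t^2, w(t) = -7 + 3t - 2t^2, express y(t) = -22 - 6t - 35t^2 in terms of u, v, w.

y = 3u - 3v + w

Take coordinate vectors relative to {1, t, t^2}.
Since u, v, w are independent, the coefficients expressing y are uniquely determined by a linear system.
Row-reducing the augmented matrix gives the unique coefficients (a₁, a₂, a₃) = (3, -3, 1).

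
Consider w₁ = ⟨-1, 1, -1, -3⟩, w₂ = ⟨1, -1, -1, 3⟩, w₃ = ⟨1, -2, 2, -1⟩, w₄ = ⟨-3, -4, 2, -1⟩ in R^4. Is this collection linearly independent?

Form the 4×4 matrix with these as columns; its determinant is 72.
A nonzero determinant means the columns are linearly independent.

linearly independent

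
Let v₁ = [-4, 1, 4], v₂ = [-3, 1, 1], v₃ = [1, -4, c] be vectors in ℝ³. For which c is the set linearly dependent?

c = 29

The vectors are dependent exactly when the determinant of the matrix with rows v₁, v₂, v₃ vanishes.
Expanding, det = 29 - c.
This vanishes exactly when c = 29.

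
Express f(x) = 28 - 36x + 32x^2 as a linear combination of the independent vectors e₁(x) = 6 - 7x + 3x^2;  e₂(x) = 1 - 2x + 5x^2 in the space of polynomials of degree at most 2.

Identify each element with its coordinate vector in ℝ³ via {1, x, x^2}.
Set up the augmented matrix [e₁ | e₂ | f] and row-reduce.
Back-substitution yields (c₁, c₂) = (4, 4).

f = 4e₁ + 4e₂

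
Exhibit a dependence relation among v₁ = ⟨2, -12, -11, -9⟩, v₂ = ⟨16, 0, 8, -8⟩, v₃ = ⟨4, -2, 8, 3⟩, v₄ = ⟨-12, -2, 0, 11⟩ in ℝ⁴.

v₂ - v₃ + v₄ = 0

Row-reduce the matrix with v₁, v₂, v₃, v₄ as columns; the null space gives the coefficients.
One solution (up to scaling) is (0, 1, -1, 1).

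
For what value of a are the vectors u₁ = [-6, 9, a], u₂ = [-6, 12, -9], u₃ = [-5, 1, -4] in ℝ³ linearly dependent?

Place the vectors as rows of a 3×3 matrix; dependence ⇔ determinant zero.
Expanding, det = 54*a + 423.
This vanishes exactly when a = -47/6.

a = -47/6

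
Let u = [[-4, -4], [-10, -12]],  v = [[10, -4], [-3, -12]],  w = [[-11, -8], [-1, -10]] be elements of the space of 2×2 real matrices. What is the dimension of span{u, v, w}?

Pass to coordinate vectors with respect to the basis {E₁₁, E₁₂, E₂₁, E₂₂}.
Apply Gaussian elimination to the matrix whose rows are u, v, w.
There are 3 pivot columns, so rank = 3.

dim = 3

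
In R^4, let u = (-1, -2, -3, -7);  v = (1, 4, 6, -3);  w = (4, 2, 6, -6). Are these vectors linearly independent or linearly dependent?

linearly independent

Place the vectors as rows of a 3×4 matrix and reduce to echelon form.
The reduction yields 3 nonzero rows, so the rank is 3.
Since rank = 3 (the number of vectors), the set is linearly independent.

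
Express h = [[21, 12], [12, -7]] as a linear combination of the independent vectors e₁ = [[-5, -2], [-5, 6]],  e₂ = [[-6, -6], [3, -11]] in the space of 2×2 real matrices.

Take coordinate vectors relative to {E₁₁, E₁₂, E₂₁, E₂₂}.
Write h = c₁e₁ + c₂e₂ and equate components.
The system has the unique solution (c₁, c₂) = (-3, -1).

h = -3e₁ - e₂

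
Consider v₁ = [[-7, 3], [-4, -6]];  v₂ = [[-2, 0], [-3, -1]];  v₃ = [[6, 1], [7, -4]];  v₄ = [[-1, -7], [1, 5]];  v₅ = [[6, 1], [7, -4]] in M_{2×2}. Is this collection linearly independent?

Write each element as a coordinate vector in ℝ⁴ using {E₁₁, E₁₂, E₂₁, E₂₂}.
There are 5 vectors in a 4-dimensional space, so they cannot be linearly independent.

linearly dependent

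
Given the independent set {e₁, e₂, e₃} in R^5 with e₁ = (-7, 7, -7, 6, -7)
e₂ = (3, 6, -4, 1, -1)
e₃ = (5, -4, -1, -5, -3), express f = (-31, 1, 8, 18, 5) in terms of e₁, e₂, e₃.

Solve the system with e₁, e₂, e₃ as columns and f as the right-hand side.
The system has the unique solution (α₁, α₂, α₃) = (1, -3, -3).

f = e₁ - 3e₂ - 3e₃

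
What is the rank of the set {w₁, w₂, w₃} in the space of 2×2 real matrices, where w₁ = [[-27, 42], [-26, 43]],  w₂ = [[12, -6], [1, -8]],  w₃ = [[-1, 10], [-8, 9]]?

rank 2

Use coordinates relative to {E₁₁, E₁₂, E₂₁, E₂₂}.
Apply Gaussian elimination to the matrix whose rows are w₁, w₂, w₃.
The echelon form has 2 nonzero rows, so the rank is 2.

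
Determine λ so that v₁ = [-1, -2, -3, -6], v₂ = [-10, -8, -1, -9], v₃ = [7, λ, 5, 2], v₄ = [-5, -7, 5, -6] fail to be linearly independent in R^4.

λ = 16/9

The vectors are dependent exactly when the determinant of the matrix with rows v₁, v₂, v₃, v₄ vanishes.
The determinant works out to 576 - 324*λ.
Setting this to zero gives λ = 16/9.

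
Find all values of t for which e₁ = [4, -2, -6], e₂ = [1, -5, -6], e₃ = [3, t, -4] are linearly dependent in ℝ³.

Place the vectors as rows of a 3×3 matrix; dependence ⇔ determinant zero.
The determinant works out to 18*t + 18.
Solving 18*t + 18 = 0 yields t = -1.

t = -1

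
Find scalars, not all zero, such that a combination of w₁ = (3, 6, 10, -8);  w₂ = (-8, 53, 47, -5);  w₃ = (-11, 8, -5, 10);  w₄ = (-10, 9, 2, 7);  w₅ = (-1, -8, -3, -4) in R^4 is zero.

3w₁ - w₂ - w₃ + 3w₄ - 2w₅ = 0

Row-reduce the matrix with w₁, w₂, w₃, w₄, w₅ as columns; the null space gives the coefficients.
The free variable yields coefficients (3, -1, -1, 3, -2) (any nonzero multiple also works).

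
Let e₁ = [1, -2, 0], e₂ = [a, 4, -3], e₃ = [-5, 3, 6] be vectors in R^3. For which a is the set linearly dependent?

The set is linearly dependent precisely when det[e₁; e₂; e₃] = 0.
Cofactor expansion gives det = 12*a + 3.
This vanishes exactly when a = -1/4.

a = -1/4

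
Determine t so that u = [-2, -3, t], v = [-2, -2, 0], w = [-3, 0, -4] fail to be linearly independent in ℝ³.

The set is linearly dependent precisely when det[u; v; w] = 0.
The determinant works out to 8 - 6*t.
Setting this to zero gives t = 4/3.

t = 4/3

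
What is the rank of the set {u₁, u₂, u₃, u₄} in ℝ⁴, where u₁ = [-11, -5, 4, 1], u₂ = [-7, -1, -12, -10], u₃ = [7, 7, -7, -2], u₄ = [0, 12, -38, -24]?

3

Form the matrix with u₁, u₂, u₃, u₄ as columns and reduce.
There are 3 pivot columns, so rank = 3.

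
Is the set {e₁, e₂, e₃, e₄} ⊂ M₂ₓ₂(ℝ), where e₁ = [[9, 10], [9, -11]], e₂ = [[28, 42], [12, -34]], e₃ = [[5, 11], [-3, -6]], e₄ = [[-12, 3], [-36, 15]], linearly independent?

linearly dependent

Write each element as a coordinate vector in ℝ⁴ using {E₁₁, E₁₂, E₂₁, E₂₂}.
Form the 4×4 matrix with these as columns; its determinant is 0.
A zero determinant means the columns are linearly dependent.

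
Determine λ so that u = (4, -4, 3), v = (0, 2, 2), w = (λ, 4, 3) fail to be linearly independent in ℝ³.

The set is linearly dependent precisely when det[u; v; w] = 0.
The determinant works out to -14*λ - 8.
Solving -14*λ - 8 = 0 yields λ = -4/7.

λ = -4/7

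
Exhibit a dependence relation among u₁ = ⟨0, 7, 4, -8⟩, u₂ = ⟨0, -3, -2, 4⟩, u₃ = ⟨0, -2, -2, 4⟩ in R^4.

u₁ + 3u₂ - u₃ = 0

Row-reduce the matrix with u₁, u₂, u₃ as columns; the null space gives the coefficients.
The free variable yields coefficients (1, 3, -1) (any nonzero multiple also works).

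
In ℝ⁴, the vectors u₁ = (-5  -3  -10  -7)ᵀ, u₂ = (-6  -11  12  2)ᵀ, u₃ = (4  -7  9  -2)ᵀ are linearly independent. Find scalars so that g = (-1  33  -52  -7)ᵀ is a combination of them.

g = u₁ - 2u₂ - 2u₃

Write g = c₁u₁ + … + c₃u₃ and equate components.
Back-substitution yields (c₁, c₂, c₃) = (1, -2, -2).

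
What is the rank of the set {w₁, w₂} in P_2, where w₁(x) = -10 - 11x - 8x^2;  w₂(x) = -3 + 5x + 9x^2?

Pass to coordinate vectors with respect to the basis {1, x, x^2}.
Apply Gaussian elimination to the matrix whose rows are w₁, w₂.
Reduction leaves 2 leading entries, giving rank 2.

rank 2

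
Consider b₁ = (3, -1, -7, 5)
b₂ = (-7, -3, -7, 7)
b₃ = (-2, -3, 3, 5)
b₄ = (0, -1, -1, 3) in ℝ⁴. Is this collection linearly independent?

Row-reduce the matrix whose columns are b₁, b₂, b₃, b₄.
The reduction yields 4 nonzero rows, so the rank is 4.
Since rank = 4 (the number of vectors), the set is linearly independent.

linearly independent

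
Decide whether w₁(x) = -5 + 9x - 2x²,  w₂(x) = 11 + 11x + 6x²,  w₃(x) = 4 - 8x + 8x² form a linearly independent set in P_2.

Take coordinates with respect to the standard basis {1, x, x²}.
Row-reduce the matrix whose columns are w₁, w₂, w₃.
The reduction yields 3 nonzero rows, so the rank is 3.
Since rank = 3 (the number of vectors), the set is linearly independent.

linearly independent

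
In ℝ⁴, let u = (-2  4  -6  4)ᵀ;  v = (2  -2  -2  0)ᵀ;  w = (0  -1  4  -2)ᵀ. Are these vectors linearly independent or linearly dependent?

Place the vectors as rows of a 3×4 matrix and reduce to echelon form.
The reduction yields 2 nonzero rows, so the rank is 2.
Since rank 2 < 3, the set is linearly dependent.

linearly dependent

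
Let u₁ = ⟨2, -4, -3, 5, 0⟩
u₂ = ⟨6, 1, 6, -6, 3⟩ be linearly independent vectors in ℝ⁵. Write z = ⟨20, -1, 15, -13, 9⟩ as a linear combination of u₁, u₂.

Set up the augmented matrix [u₁ | u₂ | z] and row-reduce.
The system has the unique solution (a₁, a₂) = (1, 3).

z = u₁ + 3u₂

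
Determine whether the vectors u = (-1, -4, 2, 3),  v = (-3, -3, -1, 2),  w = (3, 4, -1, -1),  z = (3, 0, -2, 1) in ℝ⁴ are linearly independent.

Place the vectors as rows of a 4×4 matrix and reduce to echelon form.
The reduction yields 4 nonzero rows, so the rank is 4.
Since rank = 4 (the number of vectors), the set is linearly independent.

linearly independent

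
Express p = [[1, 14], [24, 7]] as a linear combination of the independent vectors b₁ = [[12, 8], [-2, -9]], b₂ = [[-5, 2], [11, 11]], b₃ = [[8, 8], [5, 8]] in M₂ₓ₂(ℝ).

p = 2b₁ + 3b₂ - b₃

Work in coordinates with respect to the standard basis {E₁₁, E₁₂, E₂₁, E₂₂}.
Since b₁, b₂, b₃ are independent, the coefficients expressing p are uniquely determined by a linear system.
Back-substitution yields (c₁, c₂, c₃) = (2, 3, -1).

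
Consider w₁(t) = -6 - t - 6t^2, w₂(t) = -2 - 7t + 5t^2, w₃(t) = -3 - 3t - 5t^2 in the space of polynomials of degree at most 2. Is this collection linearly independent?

linearly independent

Write each element as a coordinate vector in ℝ³ using {1, t, t^2}.
Row-reduce the matrix whose columns are w₁, w₂, w₃.
The reduction yields 3 nonzero rows, so the rank is 3.
Since rank = 3 (the number of vectors), the set is linearly independent.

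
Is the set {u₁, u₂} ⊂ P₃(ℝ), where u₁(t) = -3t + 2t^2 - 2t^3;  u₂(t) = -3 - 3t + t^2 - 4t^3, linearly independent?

Write each element as a coordinate vector in ℝ⁴ using {1, t, …, t^3}.
Place the vectors as rows of a 2×4 matrix and reduce to echelon form.
The reduction yields 2 nonzero rows, so the rank is 2.
Since rank = 2 (the number of vectors), the set is linearly independent.

linearly independent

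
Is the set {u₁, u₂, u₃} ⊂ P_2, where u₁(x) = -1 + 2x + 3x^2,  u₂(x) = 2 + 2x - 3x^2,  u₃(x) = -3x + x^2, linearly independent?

Write each element as a coordinate vector in ℝ³ using {1, x, x^2}.
Place the vectors as rows of a 3×3 matrix and reduce to echelon form.
The reduction yields 3 nonzero rows, so the rank is 3.
Since rank = 3 (the number of vectors), the set is linearly independent.

linearly independent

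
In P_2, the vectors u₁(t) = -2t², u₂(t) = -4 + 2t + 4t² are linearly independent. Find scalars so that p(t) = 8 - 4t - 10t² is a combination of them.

p = u₁ - 2u₂

Identify each element with its coordinate vector in ℝ³ via {1, t, t²}.
Set up the augmented matrix [u₁ | u₂ | p] and row-reduce.
The system has the unique solution (a₁, a₂) = (1, -2).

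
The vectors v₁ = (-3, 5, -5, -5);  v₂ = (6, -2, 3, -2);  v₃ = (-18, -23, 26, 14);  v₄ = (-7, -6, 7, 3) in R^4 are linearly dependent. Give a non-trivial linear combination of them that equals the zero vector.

v₁ + v₃ - 3v₄ = 0

Write the vectors as columns of a matrix and find a nonzero vector in its null space.
One solution (up to scaling) is (1, 0, 1, -3).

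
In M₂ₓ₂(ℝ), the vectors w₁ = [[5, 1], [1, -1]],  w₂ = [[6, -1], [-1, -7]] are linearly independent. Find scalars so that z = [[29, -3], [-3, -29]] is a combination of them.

Work in coordinates with respect to the standard basis {E₁₁, E₁₂, E₂₁, E₂₂}.
Set up the augmented matrix [w₁ | w₂ | z] and row-reduce.
Row-reducing the augmented matrix gives the unique coefficients (c₁, c₂) = (1, 4).

z = w₁ + 4w₂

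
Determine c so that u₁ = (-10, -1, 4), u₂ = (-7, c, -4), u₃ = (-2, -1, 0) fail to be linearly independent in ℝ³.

c = -15/2

The vectors are dependent exactly when the determinant of the matrix with rows u₁, u₂, u₃ vanishes.
The determinant works out to 8*c + 60.
Setting this to zero gives c = -15/2.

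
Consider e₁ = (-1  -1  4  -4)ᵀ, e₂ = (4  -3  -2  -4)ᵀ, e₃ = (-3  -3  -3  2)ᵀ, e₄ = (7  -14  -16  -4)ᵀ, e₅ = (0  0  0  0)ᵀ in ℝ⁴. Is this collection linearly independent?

linearly dependent

There are 5 vectors in a 4-dimensional space, so they cannot be linearly independent.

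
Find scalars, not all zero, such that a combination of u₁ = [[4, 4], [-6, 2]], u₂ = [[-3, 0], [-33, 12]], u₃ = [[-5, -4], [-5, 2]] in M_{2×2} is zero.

3u₁ - u₂ + 3u₃ = 0

Write each element as a vector in ℝ⁴ using {E₁₁, E₁₂, E₂₁, E₂₂}.
Solve the homogeneous system with u₁, u₂, u₃ as columns by row-reducing the coefficient matrix.
The free variable yields coefficients (3, -1, 3) (any nonzero multiple also works).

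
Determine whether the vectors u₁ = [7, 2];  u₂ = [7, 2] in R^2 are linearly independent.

linearly dependent

Two of the vectors are equal, giving an immediate dependence.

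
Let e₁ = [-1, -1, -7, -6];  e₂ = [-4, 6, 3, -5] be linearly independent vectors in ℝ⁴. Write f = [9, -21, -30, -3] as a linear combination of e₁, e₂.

f = 3e₁ - 3e₂

Write f = a₁e₁ + a₂e₂ and equate components.
The system has the unique solution (a₁, a₂) = (3, -3).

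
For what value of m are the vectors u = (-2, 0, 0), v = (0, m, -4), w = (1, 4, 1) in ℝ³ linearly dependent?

m = -16

The vectors are dependent exactly when the determinant of the matrix with rows u, v, w vanishes.
The determinant works out to -2*m - 32.
This vanishes exactly when m = -16.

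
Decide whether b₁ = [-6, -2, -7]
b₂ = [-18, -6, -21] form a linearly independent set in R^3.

Place the vectors as rows of a 2×3 matrix and reduce to echelon form.
The reduction yields 1 nonzero row, so the rank is 1.
Since rank 1 < 2, the set is linearly dependent.
Indeed 3b₁ - b₂ = 0.

linearly dependent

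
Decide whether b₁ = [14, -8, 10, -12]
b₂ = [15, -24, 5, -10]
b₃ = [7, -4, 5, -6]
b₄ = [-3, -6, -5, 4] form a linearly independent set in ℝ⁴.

Form the 4×4 matrix with these as columns; its determinant is 0.
A zero determinant means the columns are linearly dependent.
Indeed b₁ - 2b₃ = 0.

linearly dependent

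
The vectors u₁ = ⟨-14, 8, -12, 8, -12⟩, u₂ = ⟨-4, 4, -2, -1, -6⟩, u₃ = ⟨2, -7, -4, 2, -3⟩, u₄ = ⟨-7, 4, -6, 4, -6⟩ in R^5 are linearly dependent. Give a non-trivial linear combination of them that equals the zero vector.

Solve the homogeneous system with u₁, u₂, u₃, u₄ as columns by row-reducing the coefficient matrix.
A generator of the null space is (1, 0, 0, -2).

u₁ - 2u₄ = 0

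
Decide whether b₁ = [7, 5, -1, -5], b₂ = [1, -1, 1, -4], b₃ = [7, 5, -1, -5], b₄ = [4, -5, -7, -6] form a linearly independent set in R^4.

Two of the vectors are equal, giving an immediate dependence.

linearly dependent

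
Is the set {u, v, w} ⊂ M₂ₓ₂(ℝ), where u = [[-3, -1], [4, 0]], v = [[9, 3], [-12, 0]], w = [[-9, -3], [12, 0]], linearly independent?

linearly dependent

Take coordinates with respect to the standard basis {E₁₁, E₁₂, E₂₁, E₂₂}.
Row-reduce the matrix whose columns are u, v, w.
The reduction yields 1 nonzero row, so the rank is 1.
Since rank 1 < 3, the set is linearly dependent.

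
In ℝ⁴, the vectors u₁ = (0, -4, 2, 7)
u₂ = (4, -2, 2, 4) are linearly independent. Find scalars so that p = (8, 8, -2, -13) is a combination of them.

p = -3u₁ + 2u₂

Since u₁, u₂ are independent, the coefficients expressing p are uniquely determined by a linear system.
Row-reducing the augmented matrix gives the unique coefficients (c₁, c₂) = (-3, 2).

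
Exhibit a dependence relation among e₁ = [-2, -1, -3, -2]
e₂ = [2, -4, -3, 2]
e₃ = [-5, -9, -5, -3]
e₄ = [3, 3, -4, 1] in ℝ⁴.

Solve the homogeneous system with e₁, e₂, e₃, e₄ as columns by row-reducing the coefficient matrix.
The free variable yields coefficients (2, 1, -1, -1) (any nonzero multiple also works).

2e₁ + e₂ - e₃ - e₄ = 0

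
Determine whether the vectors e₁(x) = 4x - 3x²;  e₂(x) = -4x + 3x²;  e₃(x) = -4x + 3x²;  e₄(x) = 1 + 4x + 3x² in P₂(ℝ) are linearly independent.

Write each element as a coordinate vector in ℝ³ using {1, x, x²}.
There are 4 vectors in a 3-dimensional space, so they cannot be linearly independent.

linearly dependent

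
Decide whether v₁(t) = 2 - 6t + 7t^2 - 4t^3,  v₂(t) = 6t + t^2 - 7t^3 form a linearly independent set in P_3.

Write each element as a coordinate vector in ℝ⁴ using {1, t, …, t^3}.
Place the vectors as rows of a 2×4 matrix and reduce to echelon form.
The reduction yields 2 nonzero rows, so the rank is 2.
Since rank = 2 (the number of vectors), the set is linearly independent.

linearly independent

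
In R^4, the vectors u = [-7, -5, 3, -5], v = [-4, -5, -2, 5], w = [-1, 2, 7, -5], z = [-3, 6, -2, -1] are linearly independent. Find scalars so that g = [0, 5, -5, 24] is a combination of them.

Set up the augmented matrix [u | v | w | z | g] and row-reduce.
Back-substitution yields (a₁, …, a₄) = (-3, 4, 2, 1).

g = -3u + 4v + 2w + z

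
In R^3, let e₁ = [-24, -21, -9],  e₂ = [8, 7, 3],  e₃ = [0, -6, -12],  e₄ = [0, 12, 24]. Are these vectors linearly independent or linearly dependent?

There are 4 vectors in a 3-dimensional space, so they cannot be linearly independent.

linearly dependent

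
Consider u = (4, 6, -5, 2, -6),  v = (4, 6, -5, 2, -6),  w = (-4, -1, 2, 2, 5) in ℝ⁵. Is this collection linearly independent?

Two of the vectors are equal, giving an immediate dependence.

linearly dependent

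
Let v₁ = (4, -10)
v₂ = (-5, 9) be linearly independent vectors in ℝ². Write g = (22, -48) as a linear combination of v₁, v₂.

Write g = α₁v₁ + α₂v₂ and equate components.
Back-substitution yields (α₁, α₂) = (3, -2).

g = 3v₁ - 2v₂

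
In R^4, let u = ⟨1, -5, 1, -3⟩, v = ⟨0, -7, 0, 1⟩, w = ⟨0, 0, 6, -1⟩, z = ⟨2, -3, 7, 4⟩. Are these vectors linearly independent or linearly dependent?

The matrix [u|v|w|z] has determinant -497.
A nonzero determinant means the columns are linearly independent.

linearly independent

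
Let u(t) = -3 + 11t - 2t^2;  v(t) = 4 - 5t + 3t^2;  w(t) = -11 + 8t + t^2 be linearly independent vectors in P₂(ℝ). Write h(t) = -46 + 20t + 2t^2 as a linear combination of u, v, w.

Take coordinate vectors relative to {1, t, t^2}.
Write h = c₁u + … + c₃w and equate components.
Row-reducing the augmented matrix gives the unique coefficients (c₁, c₂, c₃) = (-2, -2, 4).

h = -2u - 2v + 4w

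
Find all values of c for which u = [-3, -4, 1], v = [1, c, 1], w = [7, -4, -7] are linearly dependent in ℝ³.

c = 36/7

Dependence holds iff the 3×3 matrix [u v w] is singular.
The determinant works out to 14*c - 72.
This vanishes exactly when c = 36/7.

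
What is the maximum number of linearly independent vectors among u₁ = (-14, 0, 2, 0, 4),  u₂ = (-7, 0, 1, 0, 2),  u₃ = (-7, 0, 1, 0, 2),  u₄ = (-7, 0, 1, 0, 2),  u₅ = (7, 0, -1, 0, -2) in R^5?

1

Row-reduce the 5×5 matrix with these as rows.
The echelon form has 1 nonzero row, so the rank is 1.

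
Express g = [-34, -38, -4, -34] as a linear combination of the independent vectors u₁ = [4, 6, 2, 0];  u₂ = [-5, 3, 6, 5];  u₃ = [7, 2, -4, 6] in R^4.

Write g = a₁u₁ + … + a₃u₃ and equate components.
Row-reducing the augmented matrix gives the unique coefficients (a₁, a₂, a₃) = (-4, -2, -4).

g = -4u₁ - 2u₂ - 4u₃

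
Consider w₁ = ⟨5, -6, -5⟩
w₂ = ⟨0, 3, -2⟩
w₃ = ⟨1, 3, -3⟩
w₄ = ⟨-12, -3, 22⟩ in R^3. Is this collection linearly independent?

There are 4 vectors in a 3-dimensional space, so they cannot be linearly independent.

linearly dependent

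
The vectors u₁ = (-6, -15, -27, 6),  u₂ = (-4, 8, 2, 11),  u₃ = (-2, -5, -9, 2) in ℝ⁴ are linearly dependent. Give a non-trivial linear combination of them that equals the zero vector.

Set up α₁u₁ + … + α₃u₃ = 0 and solve the homogeneous system.
One solution (up to scaling) is (1, 0, -3).

u₁ - 3u₃ = 0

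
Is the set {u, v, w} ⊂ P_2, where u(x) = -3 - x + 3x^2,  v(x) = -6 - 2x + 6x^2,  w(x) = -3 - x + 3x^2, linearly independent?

Write each element as a coordinate vector in ℝ³ using {1, x, x^2}.
The matrix [u|v|w] has determinant 0.
A zero determinant means the columns are linearly dependent.
Indeed 2u - v = 0.

linearly dependent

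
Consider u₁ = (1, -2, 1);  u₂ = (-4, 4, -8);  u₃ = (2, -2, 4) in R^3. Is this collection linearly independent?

linearly dependent

Form the 3×3 matrix with these as columns; its determinant is 0.
A zero determinant means the columns are linearly dependent.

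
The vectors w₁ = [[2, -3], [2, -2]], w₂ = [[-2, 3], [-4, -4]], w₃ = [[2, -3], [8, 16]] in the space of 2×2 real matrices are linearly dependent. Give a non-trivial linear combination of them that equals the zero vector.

Take coordinates with respect to {E₁₁, E₁₂, E₂₁, E₂₂}.
Write the vectors as columns of a matrix and find a nonzero vector in its null space.
A generator of the null space is (2, 3, 1).

2w₁ + 3w₂ + w₃ = 0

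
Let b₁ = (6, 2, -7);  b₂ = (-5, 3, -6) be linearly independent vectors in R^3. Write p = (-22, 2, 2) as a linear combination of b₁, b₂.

p = -2b₁ + 2b₂

Solve the system with b₁, b₂ as columns and p as the right-hand side.
The system has the unique solution (c₁, c₂) = (-2, 2).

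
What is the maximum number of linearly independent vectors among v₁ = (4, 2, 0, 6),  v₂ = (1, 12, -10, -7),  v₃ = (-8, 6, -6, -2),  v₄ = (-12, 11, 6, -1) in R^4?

4

Put the 4×4 matrix [v₁|v₂|v₃|v₄] into echelon form.
There are 4 pivot columns, so rank = 4.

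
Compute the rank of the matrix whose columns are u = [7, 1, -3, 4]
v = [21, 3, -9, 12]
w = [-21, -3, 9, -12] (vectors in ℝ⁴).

Form the matrix with u, v, w as columns and reduce.
Exactly 1 pivot survives; hence the rank is 1.

1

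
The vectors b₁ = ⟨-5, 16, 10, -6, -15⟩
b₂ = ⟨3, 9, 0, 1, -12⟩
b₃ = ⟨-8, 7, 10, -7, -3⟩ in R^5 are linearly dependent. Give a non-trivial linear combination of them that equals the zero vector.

Set up α₁b₁ + … + α₃b₃ = 0 and solve the homogeneous system.
A generator of the null space is (1, -1, -1).

b₁ - b₂ - b₃ = 0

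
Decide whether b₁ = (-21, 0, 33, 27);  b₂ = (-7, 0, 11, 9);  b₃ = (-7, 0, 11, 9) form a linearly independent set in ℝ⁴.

One vector is a scalar multiple of another, so the set is dependent.

linearly dependent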